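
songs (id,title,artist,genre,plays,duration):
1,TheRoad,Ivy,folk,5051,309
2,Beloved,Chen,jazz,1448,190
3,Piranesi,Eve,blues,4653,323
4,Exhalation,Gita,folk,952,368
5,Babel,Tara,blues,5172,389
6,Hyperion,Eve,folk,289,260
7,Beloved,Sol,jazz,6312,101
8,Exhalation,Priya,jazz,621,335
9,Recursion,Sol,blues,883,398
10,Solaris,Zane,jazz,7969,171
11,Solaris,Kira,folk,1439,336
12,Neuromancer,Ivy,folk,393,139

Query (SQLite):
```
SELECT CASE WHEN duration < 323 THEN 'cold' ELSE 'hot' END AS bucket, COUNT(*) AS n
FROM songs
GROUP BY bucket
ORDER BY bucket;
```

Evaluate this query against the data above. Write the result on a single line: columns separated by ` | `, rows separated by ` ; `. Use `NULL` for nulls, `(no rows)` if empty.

cold | 6 ; hot | 6

Bucket rows by duration < 323 → 'cold' else 'hot'; count each bucket.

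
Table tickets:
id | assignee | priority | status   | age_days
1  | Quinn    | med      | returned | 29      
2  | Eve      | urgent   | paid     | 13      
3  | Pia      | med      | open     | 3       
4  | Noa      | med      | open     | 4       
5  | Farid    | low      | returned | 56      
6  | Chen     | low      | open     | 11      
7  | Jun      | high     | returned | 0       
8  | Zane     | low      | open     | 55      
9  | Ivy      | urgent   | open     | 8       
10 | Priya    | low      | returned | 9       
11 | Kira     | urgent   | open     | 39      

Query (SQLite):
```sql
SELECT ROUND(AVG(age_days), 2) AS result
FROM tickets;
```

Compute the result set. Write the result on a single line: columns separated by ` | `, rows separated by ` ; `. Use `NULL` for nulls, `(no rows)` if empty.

All age_days values: [29, 13, 3, 4, 56, 11, 0, 55, 8, 9, 39].
AVG = 227 / 11 (rounded to 2 dp).

20.64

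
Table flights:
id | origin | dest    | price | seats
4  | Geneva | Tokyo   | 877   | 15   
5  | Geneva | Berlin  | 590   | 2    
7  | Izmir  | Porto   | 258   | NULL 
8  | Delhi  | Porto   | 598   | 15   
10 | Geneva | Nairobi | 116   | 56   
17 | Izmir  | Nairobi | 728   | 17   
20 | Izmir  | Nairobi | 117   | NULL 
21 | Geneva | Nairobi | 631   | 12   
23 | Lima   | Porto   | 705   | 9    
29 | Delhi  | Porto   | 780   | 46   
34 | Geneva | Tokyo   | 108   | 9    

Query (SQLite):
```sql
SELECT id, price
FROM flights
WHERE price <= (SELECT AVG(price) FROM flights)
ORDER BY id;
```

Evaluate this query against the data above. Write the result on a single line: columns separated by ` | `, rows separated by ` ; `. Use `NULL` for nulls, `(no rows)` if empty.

7 | 258 ; 10 | 116 ; 20 | 117 ; 34 | 108

Scalar subquery: AVG(price) over all flights rows = 500.727273 (≈; comparison uses full precision).
Keep rows where price <= that value.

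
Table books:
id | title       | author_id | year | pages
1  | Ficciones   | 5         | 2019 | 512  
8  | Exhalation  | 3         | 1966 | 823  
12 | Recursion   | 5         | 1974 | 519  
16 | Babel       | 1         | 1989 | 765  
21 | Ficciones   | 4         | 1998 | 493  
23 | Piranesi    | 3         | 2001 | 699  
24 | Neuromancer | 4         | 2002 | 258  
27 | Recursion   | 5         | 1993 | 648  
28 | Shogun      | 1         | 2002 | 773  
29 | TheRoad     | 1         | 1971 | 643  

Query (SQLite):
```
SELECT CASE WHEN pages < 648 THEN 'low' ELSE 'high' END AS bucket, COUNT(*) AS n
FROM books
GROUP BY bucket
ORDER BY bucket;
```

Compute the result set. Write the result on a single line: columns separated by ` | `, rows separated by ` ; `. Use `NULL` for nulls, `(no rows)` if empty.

high | 5 ; low | 5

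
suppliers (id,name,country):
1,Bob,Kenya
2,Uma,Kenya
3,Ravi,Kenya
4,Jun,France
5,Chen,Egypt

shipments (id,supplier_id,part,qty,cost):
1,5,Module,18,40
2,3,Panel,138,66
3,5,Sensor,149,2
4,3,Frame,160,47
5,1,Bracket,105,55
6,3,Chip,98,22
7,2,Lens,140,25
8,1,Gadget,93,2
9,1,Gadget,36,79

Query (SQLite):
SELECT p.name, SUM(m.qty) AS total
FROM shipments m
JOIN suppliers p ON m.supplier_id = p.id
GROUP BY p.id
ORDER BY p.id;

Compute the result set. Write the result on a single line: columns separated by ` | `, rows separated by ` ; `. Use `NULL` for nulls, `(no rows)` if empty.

Join each shipments row to its suppliers via supplier_id.
Group joined rows by suppliers.id; compute SUM(m.qty) per group.
  1: ids {5, 8, 9} → SUM(m.qty)=234
  2: ids {7} → SUM(m.qty)=140
  3: ids {2, 4, 6} → SUM(m.qty)=396
  5: ids {1, 3} → SUM(m.qty)=167

Bob | 234 ; Uma | 140 ; Ravi | 396 ; Chen | 167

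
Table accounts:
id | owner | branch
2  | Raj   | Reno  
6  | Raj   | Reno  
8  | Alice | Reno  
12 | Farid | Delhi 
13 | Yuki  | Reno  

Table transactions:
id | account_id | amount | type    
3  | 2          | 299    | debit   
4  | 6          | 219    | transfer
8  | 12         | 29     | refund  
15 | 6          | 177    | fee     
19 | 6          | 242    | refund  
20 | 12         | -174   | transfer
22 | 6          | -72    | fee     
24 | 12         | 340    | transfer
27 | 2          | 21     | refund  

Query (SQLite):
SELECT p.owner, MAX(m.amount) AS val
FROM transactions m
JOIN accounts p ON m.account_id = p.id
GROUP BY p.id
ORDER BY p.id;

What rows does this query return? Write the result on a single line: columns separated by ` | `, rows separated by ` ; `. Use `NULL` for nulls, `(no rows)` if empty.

Raj | 299 ; Raj | 242 ; Farid | 340

Join each transactions row to its accounts via account_id.
Group joined rows by accounts.id; compute MAX(m.amount) per group.
  2: ids {3, 27} → MAX(m.amount)=299
  6: ids {4, 15, 19, 22} → MAX(m.amount)=242
  12: ids {8, 20, 24} → MAX(m.amount)=340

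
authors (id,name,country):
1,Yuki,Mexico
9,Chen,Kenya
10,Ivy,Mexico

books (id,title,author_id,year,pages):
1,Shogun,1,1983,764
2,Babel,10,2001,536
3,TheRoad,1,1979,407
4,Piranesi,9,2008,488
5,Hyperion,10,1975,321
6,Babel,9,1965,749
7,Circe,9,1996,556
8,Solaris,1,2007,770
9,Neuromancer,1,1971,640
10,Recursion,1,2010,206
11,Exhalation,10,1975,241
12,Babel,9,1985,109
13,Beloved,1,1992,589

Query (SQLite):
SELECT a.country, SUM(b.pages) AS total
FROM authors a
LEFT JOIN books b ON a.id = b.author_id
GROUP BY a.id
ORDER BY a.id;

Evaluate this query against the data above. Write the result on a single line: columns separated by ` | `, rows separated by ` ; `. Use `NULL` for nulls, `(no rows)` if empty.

LEFT JOIN keeps every authors row; unmatched ones get NULL for books columns.
Group by authors.id and compute SUM(b.pages). SUM over an all-NULL group is NULL.
  1: ids {1, 3, 8, 9, 10, 13} → SUM(b.pages)=3376
  9: ids {4, 6, 7, 12} → SUM(b.pages)=1902
  10: ids {2, 5, 11} → SUM(b.pages)=1098

Mexico | 3376 ; Kenya | 1902 ; Mexico | 1098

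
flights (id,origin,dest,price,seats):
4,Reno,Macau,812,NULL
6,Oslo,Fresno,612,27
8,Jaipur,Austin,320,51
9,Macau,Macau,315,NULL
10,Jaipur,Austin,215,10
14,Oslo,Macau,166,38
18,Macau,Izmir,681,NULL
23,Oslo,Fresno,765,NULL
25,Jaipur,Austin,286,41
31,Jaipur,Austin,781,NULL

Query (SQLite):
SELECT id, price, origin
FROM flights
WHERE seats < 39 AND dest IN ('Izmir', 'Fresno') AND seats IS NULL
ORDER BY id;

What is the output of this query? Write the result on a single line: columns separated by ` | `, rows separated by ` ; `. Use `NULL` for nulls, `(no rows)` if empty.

seats < 39: ids {6, 10, 14}
dest IN ('Izmir', 'Fresno'): ids {6, 18, 23}
seats IS NULL: ids {4, 9, 18, 23, 31}
Combine with AND.

(no rows)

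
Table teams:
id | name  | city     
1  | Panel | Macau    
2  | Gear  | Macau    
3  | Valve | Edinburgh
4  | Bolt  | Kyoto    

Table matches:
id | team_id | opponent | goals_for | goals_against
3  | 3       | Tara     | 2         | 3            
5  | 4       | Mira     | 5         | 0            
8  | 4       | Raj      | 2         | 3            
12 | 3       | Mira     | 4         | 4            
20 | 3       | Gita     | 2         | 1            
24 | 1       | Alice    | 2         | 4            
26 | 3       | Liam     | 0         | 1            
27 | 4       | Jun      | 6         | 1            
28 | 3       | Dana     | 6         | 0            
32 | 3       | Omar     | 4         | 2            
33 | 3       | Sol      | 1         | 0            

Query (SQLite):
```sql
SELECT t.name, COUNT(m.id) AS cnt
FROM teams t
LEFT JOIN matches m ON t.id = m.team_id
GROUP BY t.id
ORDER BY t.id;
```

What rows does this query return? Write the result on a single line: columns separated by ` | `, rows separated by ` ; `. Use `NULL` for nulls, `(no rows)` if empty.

LEFT JOIN keeps every teams row; unmatched ones get NULL for matches columns.
Group by teams.id and compute COUNT(m.id). COUNT(col) of an all-NULL group is 0.
  1: ids {24} → COUNT(m.id)=1
  2: ids {—} → COUNT(m.id)=0
  3: ids {3, 12, 20, 26, 28, 32, 33} → COUNT(m.id)=7
  4: ids {5, 8, 27} → COUNT(m.id)=3

Panel | 1 ; Gear | 0 ; Valve | 7 ; Bolt | 3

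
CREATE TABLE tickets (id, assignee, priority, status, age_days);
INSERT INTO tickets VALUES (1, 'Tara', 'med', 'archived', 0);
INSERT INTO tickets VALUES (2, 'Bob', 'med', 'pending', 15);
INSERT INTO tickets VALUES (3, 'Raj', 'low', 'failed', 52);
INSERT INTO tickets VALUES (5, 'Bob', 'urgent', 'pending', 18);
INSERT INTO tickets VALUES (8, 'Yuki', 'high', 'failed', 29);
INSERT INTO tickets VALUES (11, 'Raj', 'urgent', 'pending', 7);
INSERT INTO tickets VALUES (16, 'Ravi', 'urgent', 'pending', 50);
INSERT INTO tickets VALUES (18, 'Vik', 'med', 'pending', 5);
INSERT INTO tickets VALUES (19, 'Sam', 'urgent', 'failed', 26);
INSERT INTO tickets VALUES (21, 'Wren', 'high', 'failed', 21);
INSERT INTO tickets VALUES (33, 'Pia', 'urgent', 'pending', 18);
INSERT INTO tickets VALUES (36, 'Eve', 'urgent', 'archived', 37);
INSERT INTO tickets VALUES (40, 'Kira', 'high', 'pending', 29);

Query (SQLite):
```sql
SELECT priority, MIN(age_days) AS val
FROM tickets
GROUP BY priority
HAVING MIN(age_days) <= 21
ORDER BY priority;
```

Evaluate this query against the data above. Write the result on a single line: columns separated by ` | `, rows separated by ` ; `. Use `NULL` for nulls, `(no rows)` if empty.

high | 21 ; med | 0 ; urgent | 7

Partition tickets by priority; compute MIN(age_days) within each group.
HAVING: keep groups where MIN(age_days) <= 21.
  high: ids {8, 21, 40} → MIN(age_days)=21
  low: ids {3} → MIN(age_days)=52
  med: ids {1, 2, 18} → MIN(age_days)=0
  urgent: ids {5, 11, 16, 19, 33, 36} → MIN(age_days)=7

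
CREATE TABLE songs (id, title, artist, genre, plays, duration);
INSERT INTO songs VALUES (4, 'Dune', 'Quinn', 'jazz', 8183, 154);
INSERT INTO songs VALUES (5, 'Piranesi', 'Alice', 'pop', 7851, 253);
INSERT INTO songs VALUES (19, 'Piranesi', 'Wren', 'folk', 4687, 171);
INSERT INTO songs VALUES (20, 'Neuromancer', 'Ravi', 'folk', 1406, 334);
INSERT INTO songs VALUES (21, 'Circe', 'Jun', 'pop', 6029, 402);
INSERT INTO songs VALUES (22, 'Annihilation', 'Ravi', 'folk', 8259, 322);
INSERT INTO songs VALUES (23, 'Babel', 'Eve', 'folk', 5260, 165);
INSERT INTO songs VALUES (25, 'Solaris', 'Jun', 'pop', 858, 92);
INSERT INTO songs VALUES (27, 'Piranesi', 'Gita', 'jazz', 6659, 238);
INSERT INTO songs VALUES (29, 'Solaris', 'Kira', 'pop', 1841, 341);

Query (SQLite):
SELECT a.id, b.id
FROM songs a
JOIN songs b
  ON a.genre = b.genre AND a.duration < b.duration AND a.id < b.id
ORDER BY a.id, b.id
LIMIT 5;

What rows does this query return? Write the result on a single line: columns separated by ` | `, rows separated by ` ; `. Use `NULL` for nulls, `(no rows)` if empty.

4 | 27 ; 5 | 21 ; 5 | 29 ; 19 | 20 ; 19 | 22

Pairs (a,b) with same genre, a.duration < b.duration, a.id < b.id.
genre groups: folk:{19,20,22,23} jazz:{4,27} pop:{5,21,25,29}
Ordered by (a.id, b.id); first 5.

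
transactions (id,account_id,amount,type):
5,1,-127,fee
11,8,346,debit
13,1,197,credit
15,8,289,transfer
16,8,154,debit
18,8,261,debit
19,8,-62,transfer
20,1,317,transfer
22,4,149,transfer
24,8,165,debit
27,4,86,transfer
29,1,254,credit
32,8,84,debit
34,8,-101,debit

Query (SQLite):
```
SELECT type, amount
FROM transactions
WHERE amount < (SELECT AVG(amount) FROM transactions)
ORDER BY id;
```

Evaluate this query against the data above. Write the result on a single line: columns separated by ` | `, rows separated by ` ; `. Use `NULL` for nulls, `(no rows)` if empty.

Scalar subquery: AVG(amount) over all transactions rows = 143.714286 (≈; comparison uses full precision).
Keep rows where amount < that value.

fee | -127 ; transfer | -62 ; transfer | 86 ; debit | 84 ; debit | -101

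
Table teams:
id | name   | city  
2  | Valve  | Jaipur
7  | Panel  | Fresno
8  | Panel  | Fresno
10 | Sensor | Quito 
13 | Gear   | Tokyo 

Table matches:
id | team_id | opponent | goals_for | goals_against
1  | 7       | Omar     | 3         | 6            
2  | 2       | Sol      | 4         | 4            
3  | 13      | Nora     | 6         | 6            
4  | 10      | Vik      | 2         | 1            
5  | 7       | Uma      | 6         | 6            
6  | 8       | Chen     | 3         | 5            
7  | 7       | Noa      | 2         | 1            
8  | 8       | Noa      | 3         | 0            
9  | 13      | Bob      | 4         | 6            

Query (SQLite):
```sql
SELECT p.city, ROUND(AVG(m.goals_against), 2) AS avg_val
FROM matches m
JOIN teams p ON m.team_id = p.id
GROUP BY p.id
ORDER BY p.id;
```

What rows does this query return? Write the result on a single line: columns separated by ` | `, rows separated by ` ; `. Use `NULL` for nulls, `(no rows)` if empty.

Jaipur | 4 ; Fresno | 4.33 ; Fresno | 2.5 ; Quito | 1 ; Tokyo | 6

Join each matches row to its teams via team_id.
Group joined rows by teams.id; compute ROUND(AVG(m.goals_against), 2) per group.
  2: ids {2} → ROUND(AVG(m.goals_against), 2)=4
  7: ids {1, 5, 7} → ROUND(AVG(m.goals_against), 2)=4.33
  8: ids {6, 8} → ROUND(AVG(m.goals_against), 2)=2.5
  10: ids {4} → ROUND(AVG(m.goals_against), 2)=1
  13: ids {3, 9} → ROUND(AVG(m.goals_against), 2)=6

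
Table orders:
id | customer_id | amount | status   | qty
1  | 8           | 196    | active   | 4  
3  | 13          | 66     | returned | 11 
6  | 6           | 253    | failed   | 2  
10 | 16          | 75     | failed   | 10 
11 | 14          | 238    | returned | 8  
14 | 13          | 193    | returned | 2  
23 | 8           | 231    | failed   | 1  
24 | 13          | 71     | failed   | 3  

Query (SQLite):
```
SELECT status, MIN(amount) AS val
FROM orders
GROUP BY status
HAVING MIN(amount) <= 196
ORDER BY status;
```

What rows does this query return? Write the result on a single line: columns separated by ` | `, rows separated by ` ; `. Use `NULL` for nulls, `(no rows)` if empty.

Partition orders by status; compute MIN(amount) within each group.
HAVING: keep groups where MIN(amount) <= 196.
  active: ids {1} → MIN(amount)=196
  failed: ids {6, 10, 23, 24} → MIN(amount)=71
  returned: ids {3, 11, 14} → MIN(amount)=66

active | 196 ; failed | 71 ; returned | 66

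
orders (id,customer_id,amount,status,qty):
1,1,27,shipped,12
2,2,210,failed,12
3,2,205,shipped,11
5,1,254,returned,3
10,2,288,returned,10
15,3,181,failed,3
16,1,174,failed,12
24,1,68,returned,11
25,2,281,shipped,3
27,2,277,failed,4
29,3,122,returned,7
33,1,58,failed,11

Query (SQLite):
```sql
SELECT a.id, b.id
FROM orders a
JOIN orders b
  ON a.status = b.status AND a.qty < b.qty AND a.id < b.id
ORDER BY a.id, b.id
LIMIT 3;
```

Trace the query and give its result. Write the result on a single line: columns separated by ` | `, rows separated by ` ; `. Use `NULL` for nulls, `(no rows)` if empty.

Pairs (a,b) with same status, a.qty < b.qty, a.id < b.id.
status groups: failed:{2,15,16,27,33} returned:{5,10,24,29} shipped:{1,3,25}
Ordered by (a.id, b.id); first 3.

5 | 10 ; 5 | 24 ; 5 | 29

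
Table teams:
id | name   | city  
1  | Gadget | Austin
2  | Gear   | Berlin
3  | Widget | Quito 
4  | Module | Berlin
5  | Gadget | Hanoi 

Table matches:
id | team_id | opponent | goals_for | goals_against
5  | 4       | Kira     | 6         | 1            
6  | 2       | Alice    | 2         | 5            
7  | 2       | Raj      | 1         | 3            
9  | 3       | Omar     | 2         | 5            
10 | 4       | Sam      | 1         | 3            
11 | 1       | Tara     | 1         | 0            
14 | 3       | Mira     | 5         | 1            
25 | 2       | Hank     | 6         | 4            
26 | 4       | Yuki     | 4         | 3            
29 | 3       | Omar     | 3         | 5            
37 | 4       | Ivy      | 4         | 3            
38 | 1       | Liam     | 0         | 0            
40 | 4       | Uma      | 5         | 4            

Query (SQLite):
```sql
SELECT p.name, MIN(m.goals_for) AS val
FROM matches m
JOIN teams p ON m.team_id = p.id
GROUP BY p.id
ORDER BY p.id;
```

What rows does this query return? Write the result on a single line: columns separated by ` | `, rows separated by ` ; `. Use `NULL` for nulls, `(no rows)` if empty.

Join each matches row to its teams via team_id.
Group joined rows by teams.id; compute MIN(m.goals_for) per group.
  1: ids {11, 38} → MIN(m.goals_for)=0
  2: ids {6, 7, 25} → MIN(m.goals_for)=1
  3: ids {9, 14, 29} → MIN(m.goals_for)=2
  4: ids {5, 10, 26, 37, 40} → MIN(m.goals_for)=1

Gadget | 0 ; Gear | 1 ; Widget | 2 ; Module | 1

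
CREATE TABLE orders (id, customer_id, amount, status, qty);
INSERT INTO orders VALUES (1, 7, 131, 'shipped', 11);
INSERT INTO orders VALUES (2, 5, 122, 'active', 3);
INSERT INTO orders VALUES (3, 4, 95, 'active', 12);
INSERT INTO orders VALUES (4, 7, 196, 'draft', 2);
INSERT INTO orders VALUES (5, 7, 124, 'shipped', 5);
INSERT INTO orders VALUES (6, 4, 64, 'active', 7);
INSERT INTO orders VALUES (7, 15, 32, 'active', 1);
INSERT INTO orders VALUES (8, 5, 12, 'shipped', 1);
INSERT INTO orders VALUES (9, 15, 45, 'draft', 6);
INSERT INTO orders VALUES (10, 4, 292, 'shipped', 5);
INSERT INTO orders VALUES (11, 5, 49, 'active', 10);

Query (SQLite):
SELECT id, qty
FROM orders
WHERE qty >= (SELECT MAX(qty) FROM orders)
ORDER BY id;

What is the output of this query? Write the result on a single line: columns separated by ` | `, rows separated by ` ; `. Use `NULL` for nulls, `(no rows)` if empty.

3 | 12

Scalar subquery: MAX(qty) over all orders rows = 12.
Keep rows where qty >= that value.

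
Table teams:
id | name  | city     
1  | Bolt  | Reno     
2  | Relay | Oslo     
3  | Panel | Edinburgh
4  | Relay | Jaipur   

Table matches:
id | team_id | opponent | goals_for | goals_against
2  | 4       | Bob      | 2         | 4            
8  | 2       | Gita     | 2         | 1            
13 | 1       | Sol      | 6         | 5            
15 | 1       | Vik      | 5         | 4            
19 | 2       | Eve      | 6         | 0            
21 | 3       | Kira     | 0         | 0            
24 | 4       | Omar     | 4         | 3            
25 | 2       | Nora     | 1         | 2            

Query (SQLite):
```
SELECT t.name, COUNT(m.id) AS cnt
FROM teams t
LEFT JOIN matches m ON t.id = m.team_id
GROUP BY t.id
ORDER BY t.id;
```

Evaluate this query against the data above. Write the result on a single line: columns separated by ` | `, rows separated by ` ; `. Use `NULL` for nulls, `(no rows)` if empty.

LEFT JOIN keeps every teams row; unmatched ones get NULL for matches columns.
Group by teams.id and compute COUNT(m.id). COUNT(col) of an all-NULL group is 0.
  1: ids {13, 15} → COUNT(m.id)=2
  2: ids {8, 19, 25} → COUNT(m.id)=3
  3: ids {21} → COUNT(m.id)=1
  4: ids {2, 24} → COUNT(m.id)=2

Bolt | 2 ; Relay | 3 ; Panel | 1 ; Relay | 2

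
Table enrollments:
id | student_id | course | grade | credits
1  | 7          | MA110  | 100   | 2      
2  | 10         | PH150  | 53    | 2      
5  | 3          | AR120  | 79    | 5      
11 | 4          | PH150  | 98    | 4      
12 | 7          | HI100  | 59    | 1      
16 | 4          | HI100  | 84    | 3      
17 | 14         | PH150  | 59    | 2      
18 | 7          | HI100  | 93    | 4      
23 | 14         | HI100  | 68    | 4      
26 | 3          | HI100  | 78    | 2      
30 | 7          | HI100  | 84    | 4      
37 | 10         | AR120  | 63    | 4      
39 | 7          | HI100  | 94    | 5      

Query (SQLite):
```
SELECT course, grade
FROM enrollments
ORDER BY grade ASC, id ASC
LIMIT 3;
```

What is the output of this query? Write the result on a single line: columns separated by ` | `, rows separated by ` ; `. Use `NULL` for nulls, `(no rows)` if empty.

PH150 | 53 ; HI100 | 59 ; PH150 | 59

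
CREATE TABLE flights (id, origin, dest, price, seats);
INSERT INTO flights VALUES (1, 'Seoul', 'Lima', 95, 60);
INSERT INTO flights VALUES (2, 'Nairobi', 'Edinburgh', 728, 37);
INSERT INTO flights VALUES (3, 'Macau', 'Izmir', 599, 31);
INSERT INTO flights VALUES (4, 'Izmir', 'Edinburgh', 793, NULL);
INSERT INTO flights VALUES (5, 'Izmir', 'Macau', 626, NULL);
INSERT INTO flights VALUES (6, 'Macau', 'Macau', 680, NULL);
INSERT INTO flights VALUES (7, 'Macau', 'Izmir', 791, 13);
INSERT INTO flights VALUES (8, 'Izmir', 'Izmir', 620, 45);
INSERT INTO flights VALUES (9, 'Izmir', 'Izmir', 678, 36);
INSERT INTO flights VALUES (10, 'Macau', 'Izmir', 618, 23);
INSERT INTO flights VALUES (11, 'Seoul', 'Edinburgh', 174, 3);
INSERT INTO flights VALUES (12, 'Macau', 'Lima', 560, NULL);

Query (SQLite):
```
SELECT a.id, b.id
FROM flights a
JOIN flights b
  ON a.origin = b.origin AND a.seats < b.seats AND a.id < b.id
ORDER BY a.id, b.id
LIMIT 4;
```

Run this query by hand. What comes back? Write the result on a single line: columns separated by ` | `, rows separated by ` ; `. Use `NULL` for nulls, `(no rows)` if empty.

7 | 10

Pairs (a,b) with same origin, a.seats < b.seats, a.id < b.id.
origin groups: Izmir:{4,5,8,9} Macau:{3,6,7,10,12} Nairobi:{2} Seoul:{1,11}
Ordered by (a.id, b.id); first 4.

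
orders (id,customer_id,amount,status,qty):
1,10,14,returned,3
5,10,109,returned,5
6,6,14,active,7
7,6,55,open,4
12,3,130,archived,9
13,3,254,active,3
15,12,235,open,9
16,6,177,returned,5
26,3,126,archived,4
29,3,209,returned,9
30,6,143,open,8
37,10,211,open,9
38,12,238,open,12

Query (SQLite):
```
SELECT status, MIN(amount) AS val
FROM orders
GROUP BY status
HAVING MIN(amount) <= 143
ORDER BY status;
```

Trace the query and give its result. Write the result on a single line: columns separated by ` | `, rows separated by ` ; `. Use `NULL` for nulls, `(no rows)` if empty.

active | 14 ; archived | 126 ; open | 55 ; returned | 14

Partition orders by status; compute MIN(amount) within each group.
HAVING: keep groups where MIN(amount) <= 143.
  active: ids {6, 13} → MIN(amount)=14
  archived: ids {12, 26} → MIN(amount)=126
  open: ids {7, 15, 30, 37, 38} → MIN(amount)=55
  returned: ids {1, 5, 16, 29} → MIN(amount)=14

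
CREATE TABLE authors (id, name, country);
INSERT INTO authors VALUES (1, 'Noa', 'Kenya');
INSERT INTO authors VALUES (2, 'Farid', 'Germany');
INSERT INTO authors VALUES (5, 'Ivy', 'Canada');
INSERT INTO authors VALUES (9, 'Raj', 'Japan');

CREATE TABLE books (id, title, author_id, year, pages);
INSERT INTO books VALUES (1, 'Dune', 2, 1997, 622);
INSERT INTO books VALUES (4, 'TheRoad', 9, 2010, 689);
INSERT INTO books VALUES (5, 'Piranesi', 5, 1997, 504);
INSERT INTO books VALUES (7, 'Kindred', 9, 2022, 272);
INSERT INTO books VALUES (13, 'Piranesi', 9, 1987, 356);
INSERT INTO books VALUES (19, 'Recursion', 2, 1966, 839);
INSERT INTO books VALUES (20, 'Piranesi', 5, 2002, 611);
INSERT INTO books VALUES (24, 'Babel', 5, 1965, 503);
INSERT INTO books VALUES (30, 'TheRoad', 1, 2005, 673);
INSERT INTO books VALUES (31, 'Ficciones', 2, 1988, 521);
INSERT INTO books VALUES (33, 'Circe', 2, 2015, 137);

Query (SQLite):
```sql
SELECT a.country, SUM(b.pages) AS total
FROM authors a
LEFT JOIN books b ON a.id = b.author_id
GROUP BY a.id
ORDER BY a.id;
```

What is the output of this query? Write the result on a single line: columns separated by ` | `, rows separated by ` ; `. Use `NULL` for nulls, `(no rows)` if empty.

Kenya | 673 ; Germany | 2119 ; Canada | 1618 ; Japan | 1317

LEFT JOIN keeps every authors row; unmatched ones get NULL for books columns.
Group by authors.id and compute SUM(b.pages). SUM over an all-NULL group is NULL.
  1: ids {30} → SUM(b.pages)=673
  2: ids {1, 19, 31, 33} → SUM(b.pages)=2119
  5: ids {5, 20, 24} → SUM(b.pages)=1618
  9: ids {4, 7, 13} → SUM(b.pages)=1317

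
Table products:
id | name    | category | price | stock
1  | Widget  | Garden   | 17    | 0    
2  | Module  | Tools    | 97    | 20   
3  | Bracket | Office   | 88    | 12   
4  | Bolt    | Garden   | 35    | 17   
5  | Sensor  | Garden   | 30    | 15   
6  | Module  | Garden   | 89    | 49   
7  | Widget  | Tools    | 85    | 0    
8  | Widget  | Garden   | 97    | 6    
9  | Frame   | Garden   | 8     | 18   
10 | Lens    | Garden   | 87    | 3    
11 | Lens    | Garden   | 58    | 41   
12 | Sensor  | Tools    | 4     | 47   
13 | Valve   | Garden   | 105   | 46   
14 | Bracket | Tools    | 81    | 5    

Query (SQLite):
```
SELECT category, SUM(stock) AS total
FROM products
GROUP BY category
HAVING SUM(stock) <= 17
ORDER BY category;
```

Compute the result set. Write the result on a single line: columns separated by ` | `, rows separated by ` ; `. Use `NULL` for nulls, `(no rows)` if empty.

Office | 12

Partition products by category; compute SUM(stock) within each group.
HAVING: keep groups where SUM(stock) <= 17.
  Garden: ids {1, 4, 5, 6, 8, 9, 10, 11, 13} → SUM(stock)=195
  Office: ids {3} → SUM(stock)=12
  Tools: ids {2, 7, 12, 14} → SUM(stock)=72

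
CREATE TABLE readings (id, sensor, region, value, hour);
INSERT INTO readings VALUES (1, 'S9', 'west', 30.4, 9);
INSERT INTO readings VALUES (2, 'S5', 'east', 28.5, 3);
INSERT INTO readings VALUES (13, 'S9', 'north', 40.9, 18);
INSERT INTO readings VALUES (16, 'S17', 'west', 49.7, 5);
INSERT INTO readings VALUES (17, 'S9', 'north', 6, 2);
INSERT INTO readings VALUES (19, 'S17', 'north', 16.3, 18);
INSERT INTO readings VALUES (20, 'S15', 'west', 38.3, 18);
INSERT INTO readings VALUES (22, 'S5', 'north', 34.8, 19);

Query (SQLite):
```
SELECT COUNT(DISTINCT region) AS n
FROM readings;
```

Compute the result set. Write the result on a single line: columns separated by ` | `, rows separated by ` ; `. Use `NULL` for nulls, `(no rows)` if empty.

Count distinct non-NULL region values.

3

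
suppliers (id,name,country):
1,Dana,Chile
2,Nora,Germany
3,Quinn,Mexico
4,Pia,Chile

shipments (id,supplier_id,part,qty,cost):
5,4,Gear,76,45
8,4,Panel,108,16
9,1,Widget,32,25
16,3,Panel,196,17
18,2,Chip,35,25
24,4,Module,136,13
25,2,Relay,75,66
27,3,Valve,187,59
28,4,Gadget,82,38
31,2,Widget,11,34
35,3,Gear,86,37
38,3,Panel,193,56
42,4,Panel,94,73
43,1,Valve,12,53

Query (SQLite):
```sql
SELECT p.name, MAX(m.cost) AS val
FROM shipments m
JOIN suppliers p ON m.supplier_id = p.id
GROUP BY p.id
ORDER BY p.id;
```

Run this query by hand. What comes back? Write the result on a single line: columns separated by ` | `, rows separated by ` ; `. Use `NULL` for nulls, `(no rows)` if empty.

Join each shipments row to its suppliers via supplier_id.
Group joined rows by suppliers.id; compute MAX(m.cost) per group.
  1: ids {9, 43} → MAX(m.cost)=53
  2: ids {18, 25, 31} → MAX(m.cost)=66
  3: ids {16, 27, 35, 38} → MAX(m.cost)=59
  4: ids {5, 8, 24, 28, 42} → MAX(m.cost)=73

Dana | 53 ; Nora | 66 ; Quinn | 59 ; Pia | 73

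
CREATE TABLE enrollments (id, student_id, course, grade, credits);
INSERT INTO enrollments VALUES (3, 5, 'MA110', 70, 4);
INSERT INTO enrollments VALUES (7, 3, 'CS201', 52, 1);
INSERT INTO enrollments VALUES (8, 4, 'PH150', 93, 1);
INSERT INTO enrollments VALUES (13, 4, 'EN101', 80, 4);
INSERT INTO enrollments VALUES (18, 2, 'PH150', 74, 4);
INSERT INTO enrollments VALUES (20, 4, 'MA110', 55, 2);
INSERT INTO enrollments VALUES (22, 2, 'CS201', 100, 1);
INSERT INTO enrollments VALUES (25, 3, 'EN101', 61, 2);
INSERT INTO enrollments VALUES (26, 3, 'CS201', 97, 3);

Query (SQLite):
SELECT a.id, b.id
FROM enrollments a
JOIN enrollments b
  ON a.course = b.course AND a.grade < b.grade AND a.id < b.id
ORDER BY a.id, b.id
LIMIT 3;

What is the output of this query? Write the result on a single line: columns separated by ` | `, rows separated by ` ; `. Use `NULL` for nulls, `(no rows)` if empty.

7 | 22 ; 7 | 26

Pairs (a,b) with same course, a.grade < b.grade, a.id < b.id.
course groups: CS201:{7,22,26} EN101:{13,25} MA110:{3,20} PH150:{8,18}
Ordered by (a.id, b.id); first 3.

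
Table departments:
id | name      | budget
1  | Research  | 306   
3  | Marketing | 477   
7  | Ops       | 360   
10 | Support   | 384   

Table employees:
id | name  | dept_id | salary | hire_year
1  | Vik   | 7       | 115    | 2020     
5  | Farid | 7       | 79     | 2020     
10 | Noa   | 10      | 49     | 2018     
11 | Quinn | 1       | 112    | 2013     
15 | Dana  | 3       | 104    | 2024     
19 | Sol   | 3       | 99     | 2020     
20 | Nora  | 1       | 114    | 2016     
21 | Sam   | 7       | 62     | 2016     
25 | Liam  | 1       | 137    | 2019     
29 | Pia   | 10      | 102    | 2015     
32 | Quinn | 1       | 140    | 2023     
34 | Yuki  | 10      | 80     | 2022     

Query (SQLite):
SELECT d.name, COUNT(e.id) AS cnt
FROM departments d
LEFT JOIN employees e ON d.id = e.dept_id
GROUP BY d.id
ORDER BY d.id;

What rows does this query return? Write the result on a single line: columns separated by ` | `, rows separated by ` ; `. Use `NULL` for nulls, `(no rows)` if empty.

LEFT JOIN keeps every departments row; unmatched ones get NULL for employees columns.
Group by departments.id and compute COUNT(e.id). COUNT(col) of an all-NULL group is 0.
  1: ids {11, 20, 25, 32} → COUNT(e.id)=4
  3: ids {15, 19} → COUNT(e.id)=2
  7: ids {1, 5, 21} → COUNT(e.id)=3
  10: ids {10, 29, 34} → COUNT(e.id)=3

Research | 4 ; Marketing | 2 ; Ops | 3 ; Support | 3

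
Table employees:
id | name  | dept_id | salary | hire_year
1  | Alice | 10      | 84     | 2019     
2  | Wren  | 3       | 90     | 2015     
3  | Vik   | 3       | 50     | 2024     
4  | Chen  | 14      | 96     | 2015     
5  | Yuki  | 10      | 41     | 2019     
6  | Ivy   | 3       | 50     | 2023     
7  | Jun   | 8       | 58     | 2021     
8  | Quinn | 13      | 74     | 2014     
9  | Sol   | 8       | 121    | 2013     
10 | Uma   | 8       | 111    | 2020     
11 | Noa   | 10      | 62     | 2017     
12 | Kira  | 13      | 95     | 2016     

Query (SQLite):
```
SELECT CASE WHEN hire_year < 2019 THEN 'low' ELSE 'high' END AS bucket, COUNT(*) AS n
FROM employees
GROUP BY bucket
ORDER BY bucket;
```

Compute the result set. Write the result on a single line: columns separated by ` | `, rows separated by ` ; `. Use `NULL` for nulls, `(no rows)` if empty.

high | 6 ; low | 6

Bucket rows by hire_year < 2019 → 'low' else 'high'; count each bucket.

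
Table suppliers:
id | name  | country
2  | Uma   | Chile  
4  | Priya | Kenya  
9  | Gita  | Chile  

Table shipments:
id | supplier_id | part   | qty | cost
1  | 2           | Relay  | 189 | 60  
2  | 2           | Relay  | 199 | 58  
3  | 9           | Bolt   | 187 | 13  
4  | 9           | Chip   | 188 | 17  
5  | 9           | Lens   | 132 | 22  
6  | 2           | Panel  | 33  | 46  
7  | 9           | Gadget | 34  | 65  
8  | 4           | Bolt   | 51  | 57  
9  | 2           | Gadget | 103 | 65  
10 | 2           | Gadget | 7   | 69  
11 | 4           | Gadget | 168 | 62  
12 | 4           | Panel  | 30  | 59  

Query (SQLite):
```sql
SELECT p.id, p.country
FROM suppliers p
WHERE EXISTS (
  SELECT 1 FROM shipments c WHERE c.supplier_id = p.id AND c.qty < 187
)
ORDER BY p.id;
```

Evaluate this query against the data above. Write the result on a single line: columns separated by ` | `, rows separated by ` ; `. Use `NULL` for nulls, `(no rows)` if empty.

2 | Chile ; 4 | Kenya ; 9 | Chile

For each suppliers row, check whether any shipments with matching supplier_id has qty < 187.
Keep rows where that is true.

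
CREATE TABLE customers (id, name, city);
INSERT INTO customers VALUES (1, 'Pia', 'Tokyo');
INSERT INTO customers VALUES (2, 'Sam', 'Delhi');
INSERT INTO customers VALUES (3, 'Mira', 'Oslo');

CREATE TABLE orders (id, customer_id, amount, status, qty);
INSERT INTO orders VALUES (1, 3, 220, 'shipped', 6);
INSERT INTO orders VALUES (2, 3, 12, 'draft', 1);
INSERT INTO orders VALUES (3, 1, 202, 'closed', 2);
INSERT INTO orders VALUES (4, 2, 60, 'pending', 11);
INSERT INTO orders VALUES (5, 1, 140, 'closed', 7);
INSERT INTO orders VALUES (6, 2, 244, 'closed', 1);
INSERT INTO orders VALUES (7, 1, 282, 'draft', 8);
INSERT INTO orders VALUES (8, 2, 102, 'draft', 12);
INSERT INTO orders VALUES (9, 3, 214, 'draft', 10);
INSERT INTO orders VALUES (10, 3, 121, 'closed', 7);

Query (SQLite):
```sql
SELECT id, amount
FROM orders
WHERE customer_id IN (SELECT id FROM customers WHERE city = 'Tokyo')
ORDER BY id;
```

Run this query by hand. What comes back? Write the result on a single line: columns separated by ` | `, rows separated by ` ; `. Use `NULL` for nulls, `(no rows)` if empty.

Inner query: customers.id where city = 'Tokyo'.
Outer: keep orders rows whose customer_id is in that set.
Inner query → {1}

3 | 202 ; 5 | 140 ; 7 | 282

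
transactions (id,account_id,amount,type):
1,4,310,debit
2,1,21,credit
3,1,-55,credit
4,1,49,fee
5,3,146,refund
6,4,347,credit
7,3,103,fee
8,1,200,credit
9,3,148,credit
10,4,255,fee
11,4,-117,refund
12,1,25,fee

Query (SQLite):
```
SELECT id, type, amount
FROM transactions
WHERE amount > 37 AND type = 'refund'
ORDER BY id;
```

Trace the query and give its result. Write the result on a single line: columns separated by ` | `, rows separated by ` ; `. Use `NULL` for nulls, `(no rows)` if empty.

amount > 37: ids {1, 4, 5, 6, 7, 8, 9, 10}
type = 'refund': ids {5, 11}
Combine with AND.

5 | refund | 146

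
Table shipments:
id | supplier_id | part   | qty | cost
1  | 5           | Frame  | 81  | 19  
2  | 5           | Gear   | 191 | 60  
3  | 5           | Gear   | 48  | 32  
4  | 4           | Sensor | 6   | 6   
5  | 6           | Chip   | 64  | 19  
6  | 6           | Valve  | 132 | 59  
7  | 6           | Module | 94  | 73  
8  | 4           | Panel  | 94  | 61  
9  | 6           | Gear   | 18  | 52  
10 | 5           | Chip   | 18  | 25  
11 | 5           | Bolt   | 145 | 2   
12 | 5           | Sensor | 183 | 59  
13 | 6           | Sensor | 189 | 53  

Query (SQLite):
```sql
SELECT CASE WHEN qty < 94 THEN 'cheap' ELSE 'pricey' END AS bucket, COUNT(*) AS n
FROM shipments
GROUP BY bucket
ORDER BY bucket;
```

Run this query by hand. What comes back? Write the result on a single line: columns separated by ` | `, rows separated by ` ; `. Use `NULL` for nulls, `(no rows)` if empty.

cheap | 6 ; pricey | 7

Bucket rows by qty < 94 → 'cheap' else 'pricey'; count each bucket.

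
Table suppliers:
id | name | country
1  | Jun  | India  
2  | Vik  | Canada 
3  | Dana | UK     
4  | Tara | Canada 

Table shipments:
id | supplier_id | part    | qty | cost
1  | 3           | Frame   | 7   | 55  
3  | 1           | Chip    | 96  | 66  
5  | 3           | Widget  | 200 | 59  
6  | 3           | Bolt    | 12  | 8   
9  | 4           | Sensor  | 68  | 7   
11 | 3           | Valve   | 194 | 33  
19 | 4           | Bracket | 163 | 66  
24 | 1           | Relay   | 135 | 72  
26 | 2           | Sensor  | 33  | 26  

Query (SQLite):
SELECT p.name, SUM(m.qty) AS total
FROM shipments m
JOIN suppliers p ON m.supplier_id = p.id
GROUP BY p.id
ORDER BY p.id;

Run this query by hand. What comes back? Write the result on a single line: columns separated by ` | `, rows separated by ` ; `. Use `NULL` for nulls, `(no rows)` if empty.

Jun | 231 ; Vik | 33 ; Dana | 413 ; Tara | 231

Join each shipments row to its suppliers via supplier_id.
Group joined rows by suppliers.id; compute SUM(m.qty) per group.
  1: ids {3, 24} → SUM(m.qty)=231
  2: ids {26} → SUM(m.qty)=33
  3: ids {1, 5, 6, 11} → SUM(m.qty)=413
  4: ids {9, 19} → SUM(m.qty)=231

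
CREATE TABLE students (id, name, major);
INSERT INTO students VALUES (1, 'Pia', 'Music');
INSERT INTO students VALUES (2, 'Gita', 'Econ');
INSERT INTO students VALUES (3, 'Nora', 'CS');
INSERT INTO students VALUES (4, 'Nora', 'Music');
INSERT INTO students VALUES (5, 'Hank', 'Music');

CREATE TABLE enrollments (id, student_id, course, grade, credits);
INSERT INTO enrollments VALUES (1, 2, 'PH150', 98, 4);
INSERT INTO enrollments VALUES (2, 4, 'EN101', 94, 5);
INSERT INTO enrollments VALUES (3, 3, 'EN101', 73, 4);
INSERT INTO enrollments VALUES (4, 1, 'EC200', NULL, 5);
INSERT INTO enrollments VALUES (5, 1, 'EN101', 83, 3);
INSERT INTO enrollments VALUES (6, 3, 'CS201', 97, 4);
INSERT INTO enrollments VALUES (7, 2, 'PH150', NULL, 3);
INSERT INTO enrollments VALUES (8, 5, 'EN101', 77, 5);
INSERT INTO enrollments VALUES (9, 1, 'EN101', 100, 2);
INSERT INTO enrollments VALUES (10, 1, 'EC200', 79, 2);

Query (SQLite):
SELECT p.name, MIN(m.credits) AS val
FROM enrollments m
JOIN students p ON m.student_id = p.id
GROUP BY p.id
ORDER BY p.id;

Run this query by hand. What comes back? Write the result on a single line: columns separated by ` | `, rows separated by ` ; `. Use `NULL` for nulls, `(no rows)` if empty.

Join each enrollments row to its students via student_id.
Group joined rows by students.id; compute MIN(m.credits) per group.
  1: ids {4, 5, 9, 10} → MIN(m.credits)=2
  2: ids {1, 7} → MIN(m.credits)=3
  3: ids {3, 6} → MIN(m.credits)=4
  4: ids {2} → MIN(m.credits)=5
  5: ids {8} → MIN(m.credits)=5

Pia | 2 ; Gita | 3 ; Nora | 4 ; Nora | 5 ; Hank | 5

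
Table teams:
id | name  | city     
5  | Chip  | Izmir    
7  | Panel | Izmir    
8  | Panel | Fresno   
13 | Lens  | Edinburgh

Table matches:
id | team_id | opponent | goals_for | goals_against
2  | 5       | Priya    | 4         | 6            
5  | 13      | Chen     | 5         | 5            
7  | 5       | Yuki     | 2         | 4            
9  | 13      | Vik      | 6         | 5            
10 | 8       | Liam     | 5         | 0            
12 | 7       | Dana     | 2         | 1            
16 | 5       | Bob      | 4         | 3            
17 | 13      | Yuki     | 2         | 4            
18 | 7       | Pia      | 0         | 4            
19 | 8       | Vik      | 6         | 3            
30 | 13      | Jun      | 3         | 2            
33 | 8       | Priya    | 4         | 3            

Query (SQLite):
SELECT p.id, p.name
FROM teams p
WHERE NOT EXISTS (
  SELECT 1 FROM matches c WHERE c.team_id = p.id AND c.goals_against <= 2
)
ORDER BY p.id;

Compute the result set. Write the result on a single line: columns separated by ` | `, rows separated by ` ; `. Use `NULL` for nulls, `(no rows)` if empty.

For each teams row, check whether any matches with matching team_id has goals_against <= 2.
Keep rows where that is false.

5 | Chip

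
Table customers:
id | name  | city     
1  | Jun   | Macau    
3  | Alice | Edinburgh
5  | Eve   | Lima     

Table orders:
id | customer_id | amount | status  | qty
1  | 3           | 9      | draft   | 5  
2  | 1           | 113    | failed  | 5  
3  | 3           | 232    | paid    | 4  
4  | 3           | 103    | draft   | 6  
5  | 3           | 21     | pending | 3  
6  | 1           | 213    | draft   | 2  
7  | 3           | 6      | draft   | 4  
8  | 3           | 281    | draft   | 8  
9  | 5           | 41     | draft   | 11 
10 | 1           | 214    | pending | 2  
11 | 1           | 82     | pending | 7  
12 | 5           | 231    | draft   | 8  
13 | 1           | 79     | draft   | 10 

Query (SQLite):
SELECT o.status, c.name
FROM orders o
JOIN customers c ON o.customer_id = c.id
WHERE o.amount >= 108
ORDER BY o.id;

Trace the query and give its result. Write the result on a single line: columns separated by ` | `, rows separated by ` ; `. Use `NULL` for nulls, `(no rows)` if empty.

failed | Jun ; paid | Alice ; draft | Jun ; draft | Alice ; pending | Jun ; draft | Eve

Each orders row matches the customers row where customer_id = customers.id.
Then keep rows with o.amount >= 108.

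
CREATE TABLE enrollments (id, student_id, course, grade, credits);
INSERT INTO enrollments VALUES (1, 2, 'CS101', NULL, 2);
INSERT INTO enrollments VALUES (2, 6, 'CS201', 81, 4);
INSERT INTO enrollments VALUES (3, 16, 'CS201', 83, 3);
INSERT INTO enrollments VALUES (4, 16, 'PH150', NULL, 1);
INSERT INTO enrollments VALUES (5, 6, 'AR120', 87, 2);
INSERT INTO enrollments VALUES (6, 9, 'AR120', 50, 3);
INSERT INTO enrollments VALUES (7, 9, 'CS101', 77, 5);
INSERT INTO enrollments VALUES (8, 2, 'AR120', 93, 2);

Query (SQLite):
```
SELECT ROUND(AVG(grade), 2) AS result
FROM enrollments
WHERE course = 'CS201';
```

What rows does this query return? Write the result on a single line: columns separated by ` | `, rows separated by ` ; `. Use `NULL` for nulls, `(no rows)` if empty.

Rows where course='CS201' → grade values: [81, 83].
AVG = 164 / 2 (rounded to 2 dp).

82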